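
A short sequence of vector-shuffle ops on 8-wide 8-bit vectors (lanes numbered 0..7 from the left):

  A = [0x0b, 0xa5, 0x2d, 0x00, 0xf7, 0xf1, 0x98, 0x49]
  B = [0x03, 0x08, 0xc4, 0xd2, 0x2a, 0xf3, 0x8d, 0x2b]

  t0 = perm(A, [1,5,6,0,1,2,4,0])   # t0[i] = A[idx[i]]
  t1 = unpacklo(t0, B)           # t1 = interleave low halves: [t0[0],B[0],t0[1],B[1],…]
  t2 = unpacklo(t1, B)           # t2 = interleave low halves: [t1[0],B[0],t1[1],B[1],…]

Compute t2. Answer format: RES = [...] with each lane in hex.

RES = [ 0xa5  0x03  0x03  0x08  0xf1  0xc4  0x08  0xd2 ]

t0 = [0xa5, 0xf1, 0x98, 0x0b, 0xa5, 0x2d, 0xf7, 0x0b]
t1 = [0xa5, 0x03, 0xf1, 0x08, 0x98, 0xc4, 0x0b, 0xd2]
t2 = [0xa5, 0x03, 0x03, 0x08, 0xf1, 0xc4, 0x08, 0xd2]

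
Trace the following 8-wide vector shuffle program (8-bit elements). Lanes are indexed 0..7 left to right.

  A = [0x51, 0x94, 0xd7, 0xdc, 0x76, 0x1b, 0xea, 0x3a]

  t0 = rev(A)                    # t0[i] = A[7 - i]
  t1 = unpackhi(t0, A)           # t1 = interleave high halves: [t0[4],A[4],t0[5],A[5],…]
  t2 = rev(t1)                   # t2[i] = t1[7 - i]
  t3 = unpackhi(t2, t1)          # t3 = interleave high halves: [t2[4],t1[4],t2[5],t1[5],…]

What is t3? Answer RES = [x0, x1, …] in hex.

RES = [0x1b, 0x94, 0xd7, 0xea, 0x76, 0x51, 0xdc, 0x3a]

→ t0 |3a|ea|1b|76|dc|d7|94|51|
→ t1 |dc|76|d7|1b|94|ea|51|3a|
→ t2 |3a|51|ea|94|1b|d7|76|dc|
→ t3 |1b|94|d7|ea|76|51|dc|3a|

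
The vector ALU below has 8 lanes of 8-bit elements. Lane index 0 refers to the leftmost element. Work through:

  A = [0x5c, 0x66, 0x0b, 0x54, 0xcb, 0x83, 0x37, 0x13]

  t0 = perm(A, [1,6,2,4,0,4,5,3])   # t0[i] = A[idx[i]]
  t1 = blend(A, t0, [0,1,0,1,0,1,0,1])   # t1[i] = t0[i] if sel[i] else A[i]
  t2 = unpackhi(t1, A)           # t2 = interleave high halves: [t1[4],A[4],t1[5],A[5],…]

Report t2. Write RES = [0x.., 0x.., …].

t0 = [0x66, 0x37, 0x0b, 0xcb, 0x5c, 0xcb, 0x83, 0x54]
t1 = [0x5c, 0x37, 0x0b, 0xcb, 0xcb, 0xcb, 0x37, 0x54]
t2 = [0xcb, 0xcb, 0xcb, 0x83, 0x37, 0x37, 0x54, 0x13]

RES = [ 0xcb  0xcb  0xcb  0x83  0x37  0x37  0x54  0x13 ]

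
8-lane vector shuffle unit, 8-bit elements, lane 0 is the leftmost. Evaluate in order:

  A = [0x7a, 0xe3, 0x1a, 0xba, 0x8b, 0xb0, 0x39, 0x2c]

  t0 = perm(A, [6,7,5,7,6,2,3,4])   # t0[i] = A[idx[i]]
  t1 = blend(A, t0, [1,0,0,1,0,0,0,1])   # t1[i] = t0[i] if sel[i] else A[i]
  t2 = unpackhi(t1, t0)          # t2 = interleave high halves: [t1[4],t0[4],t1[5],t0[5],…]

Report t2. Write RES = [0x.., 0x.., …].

→ t0 |39|2c|b0|2c|39|1a|ba|8b|
→ t1 |39|e3|1a|2c|8b|b0|39|8b|
→ t2 |8b|39|b0|1a|39|ba|8b|8b|

RES = [0x8b, 0x39, 0xb0, 0x1a, 0x39, 0xba, 0x8b, 0x8b]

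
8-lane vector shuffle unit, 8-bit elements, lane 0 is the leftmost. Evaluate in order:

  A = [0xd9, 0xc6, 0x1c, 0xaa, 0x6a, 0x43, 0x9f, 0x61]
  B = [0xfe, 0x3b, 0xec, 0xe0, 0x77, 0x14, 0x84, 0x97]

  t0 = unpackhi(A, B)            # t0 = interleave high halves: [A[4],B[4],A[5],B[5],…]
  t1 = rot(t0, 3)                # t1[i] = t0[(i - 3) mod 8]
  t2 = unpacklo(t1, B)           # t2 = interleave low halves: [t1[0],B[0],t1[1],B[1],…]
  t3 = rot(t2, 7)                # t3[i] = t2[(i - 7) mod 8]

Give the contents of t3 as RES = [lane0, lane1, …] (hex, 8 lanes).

  t0: 6a 77 43 14 9f 84 61 97
  t1: 84 61 97 6a 77 43 14 9f
  t2: 84 fe 61 3b 97 ec 6a e0
  t3: fe 61 3b 97 ec 6a e0 84

RES = [0xfe, 0x61, 0x3b, 0x97, 0xec, 0x6a, 0xe0, 0x84]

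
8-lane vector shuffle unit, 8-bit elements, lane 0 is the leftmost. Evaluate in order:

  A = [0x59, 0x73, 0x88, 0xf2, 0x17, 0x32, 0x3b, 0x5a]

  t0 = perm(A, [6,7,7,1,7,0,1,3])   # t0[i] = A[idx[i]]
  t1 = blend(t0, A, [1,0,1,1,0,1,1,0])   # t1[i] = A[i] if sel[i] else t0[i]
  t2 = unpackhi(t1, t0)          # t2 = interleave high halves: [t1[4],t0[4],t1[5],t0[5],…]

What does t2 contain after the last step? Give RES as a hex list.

  t0: 3b 5a 5a 73 5a 59 73 f2
  t1: 59 5a 88 f2 5a 32 3b f2
  t2: 5a 5a 32 59 3b 73 f2 f2

RES = [ 0x5a  0x5a  0x32  0x59  0x3b  0x73  0xf2  0xf2 ]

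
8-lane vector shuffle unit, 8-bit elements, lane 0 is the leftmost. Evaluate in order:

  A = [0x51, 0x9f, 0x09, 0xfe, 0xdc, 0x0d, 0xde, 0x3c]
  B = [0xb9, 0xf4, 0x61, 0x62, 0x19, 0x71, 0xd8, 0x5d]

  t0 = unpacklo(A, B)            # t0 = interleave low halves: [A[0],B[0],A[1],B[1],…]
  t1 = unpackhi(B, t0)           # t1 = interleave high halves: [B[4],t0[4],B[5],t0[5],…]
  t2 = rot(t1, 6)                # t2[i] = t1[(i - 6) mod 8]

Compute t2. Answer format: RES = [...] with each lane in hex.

RES = [0x71, 0x61, 0xd8, 0xfe, 0x5d, 0x62, 0x19, 0x09]

t0 = [0x51, 0xb9, 0x9f, 0xf4, 0x09, 0x61, 0xfe, 0x62]
t1 = [0x19, 0x09, 0x71, 0x61, 0xd8, 0xfe, 0x5d, 0x62]
t2 = [0x71, 0x61, 0xd8, 0xfe, 0x5d, 0x62, 0x19, 0x09]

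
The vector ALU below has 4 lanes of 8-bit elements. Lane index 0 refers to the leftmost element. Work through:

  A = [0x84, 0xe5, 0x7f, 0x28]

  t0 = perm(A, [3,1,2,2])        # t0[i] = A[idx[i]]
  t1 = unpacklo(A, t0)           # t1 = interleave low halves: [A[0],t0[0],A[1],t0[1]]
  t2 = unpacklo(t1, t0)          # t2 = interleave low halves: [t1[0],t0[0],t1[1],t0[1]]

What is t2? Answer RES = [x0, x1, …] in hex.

RES = [ 0x84  0x28  0x28  0xe5 ]

t0 = [0x28, 0xe5, 0x7f, 0x7f]
t1 = [0x84, 0x28, 0xe5, 0xe5]
t2 = [0x84, 0x28, 0x28, 0xe5]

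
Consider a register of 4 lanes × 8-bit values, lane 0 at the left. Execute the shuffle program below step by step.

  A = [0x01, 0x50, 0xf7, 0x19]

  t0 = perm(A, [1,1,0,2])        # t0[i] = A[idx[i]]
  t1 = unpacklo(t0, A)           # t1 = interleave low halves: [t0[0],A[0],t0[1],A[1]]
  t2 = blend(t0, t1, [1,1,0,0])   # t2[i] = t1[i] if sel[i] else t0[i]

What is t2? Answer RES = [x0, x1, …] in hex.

t0 = [0x50, 0x50, 0x01, 0xf7]
t1 = [0x50, 0x01, 0x50, 0x50]
t2 = [0x50, 0x01, 0x01, 0xf7]

RES = [ 0x50  0x01  0x01  0xf7 ]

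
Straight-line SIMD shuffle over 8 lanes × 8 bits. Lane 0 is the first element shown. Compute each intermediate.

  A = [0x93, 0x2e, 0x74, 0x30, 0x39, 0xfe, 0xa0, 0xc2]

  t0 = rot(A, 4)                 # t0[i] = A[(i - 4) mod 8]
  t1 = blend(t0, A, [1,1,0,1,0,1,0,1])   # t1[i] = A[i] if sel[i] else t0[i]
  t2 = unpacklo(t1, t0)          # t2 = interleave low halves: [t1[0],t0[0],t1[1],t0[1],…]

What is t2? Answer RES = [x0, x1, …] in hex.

  t0: 39 fe a0 c2 93 2e 74 30
  t1: 93 2e a0 30 93 fe 74 c2
  t2: 93 39 2e fe a0 a0 30 c2

RES = [ 0x93  0x39  0x2e  0xfe  0xa0  0xa0  0x30  0xc2 ]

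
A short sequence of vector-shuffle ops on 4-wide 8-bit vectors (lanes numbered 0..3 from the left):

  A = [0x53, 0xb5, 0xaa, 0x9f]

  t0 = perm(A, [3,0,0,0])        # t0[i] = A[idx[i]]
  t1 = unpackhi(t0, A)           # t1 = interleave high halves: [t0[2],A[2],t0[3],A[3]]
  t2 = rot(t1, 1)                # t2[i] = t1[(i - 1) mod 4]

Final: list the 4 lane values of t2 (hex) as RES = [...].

t0 = [0x9f, 0x53, 0x53, 0x53]
t1 = [0x53, 0xaa, 0x53, 0x9f]
t2 = [0x9f, 0x53, 0xaa, 0x53]

RES = [ 0x9f  0x53  0xaa  0x53 ]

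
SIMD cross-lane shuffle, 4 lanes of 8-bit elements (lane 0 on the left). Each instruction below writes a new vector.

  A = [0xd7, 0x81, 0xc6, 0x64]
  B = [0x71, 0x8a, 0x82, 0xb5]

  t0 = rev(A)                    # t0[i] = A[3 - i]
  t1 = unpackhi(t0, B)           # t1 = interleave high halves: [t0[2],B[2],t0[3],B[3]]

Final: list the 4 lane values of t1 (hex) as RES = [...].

RES = [0x81, 0x82, 0xd7, 0xb5]

→ t0 |64|c6|81|d7|
→ t1 |81|82|d7|b5|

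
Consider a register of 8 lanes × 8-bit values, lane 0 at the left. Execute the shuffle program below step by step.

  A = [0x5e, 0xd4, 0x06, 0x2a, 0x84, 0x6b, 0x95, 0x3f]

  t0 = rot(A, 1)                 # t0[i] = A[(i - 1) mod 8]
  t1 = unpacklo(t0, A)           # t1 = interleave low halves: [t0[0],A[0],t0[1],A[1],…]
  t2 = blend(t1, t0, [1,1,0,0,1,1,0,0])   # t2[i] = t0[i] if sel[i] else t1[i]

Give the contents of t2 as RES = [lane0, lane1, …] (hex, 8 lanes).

→ t0 |3f|5e|d4|06|2a|84|6b|95|
→ t1 |3f|5e|5e|d4|d4|06|06|2a|
→ t2 |3f|5e|5e|d4|2a|84|06|2a|

RES = [0x3f, 0x5e, 0x5e, 0xd4, 0x2a, 0x84, 0x06, 0x2a]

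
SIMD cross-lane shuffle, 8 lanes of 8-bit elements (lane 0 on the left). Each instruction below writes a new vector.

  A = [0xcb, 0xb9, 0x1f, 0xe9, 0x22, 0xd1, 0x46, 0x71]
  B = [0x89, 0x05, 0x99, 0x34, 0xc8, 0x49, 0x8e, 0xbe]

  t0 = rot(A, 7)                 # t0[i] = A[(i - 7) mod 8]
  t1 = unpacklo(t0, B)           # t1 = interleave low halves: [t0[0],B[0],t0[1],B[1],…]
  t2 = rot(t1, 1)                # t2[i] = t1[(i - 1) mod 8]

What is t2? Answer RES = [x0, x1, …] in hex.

→ t0 |b9|1f|e9|22|d1|46|71|cb|
→ t1 |b9|89|1f|05|e9|99|22|34|
→ t2 |34|b9|89|1f|05|e9|99|22|

RES = [ 0x34  0xb9  0x89  0x1f  0x05  0xe9  0x99  0x22 ]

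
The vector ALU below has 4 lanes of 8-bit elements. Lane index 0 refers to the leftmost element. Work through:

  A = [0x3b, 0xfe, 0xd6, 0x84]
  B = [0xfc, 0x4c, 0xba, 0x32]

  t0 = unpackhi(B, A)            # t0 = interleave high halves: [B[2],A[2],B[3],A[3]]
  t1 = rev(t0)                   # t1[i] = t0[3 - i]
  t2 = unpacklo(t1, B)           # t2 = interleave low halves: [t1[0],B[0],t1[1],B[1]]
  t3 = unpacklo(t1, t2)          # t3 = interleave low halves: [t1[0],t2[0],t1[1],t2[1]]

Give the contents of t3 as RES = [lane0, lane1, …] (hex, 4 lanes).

RES = [ 0x84  0x84  0x32  0xfc ]

→ t0 |ba|d6|32|84|
→ t1 |84|32|d6|ba|
→ t2 |84|fc|32|4c|
→ t3 |84|84|32|fc|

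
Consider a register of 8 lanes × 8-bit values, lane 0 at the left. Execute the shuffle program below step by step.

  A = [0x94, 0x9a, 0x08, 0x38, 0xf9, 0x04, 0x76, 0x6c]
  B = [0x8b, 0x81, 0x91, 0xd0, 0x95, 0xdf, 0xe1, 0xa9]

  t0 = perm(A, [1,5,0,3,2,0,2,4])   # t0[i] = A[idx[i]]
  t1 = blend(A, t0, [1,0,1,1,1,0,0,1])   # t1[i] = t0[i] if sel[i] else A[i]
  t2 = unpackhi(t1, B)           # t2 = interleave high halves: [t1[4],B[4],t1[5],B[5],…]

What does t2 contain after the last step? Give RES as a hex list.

t0 = [0x9a, 0x04, 0x94, 0x38, 0x08, 0x94, 0x08, 0xf9]
t1 = [0x9a, 0x9a, 0x94, 0x38, 0x08, 0x04, 0x76, 0xf9]
t2 = [0x08, 0x95, 0x04, 0xdf, 0x76, 0xe1, 0xf9, 0xa9]

RES = [0x08, 0x95, 0x04, 0xdf, 0x76, 0xe1, 0xf9, 0xa9]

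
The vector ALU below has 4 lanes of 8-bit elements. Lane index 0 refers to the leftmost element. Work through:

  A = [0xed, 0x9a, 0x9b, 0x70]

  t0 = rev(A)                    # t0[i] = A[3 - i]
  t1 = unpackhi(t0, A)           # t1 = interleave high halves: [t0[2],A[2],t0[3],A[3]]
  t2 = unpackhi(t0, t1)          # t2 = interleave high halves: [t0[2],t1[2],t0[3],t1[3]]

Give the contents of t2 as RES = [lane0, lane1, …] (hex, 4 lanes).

RES = [ 0x9a  0xed  0xed  0x70 ]

  t0: 70 9b 9a ed
  t1: 9a 9b ed 70
  t2: 9a ed ed 70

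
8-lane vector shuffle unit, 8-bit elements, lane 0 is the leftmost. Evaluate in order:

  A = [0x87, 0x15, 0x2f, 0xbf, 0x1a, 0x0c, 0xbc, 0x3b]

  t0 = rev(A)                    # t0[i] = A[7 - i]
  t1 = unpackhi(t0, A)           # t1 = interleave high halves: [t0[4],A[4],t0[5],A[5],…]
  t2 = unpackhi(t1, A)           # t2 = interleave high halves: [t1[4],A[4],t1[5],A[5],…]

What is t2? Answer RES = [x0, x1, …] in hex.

RES = [ 0x15  0x1a  0xbc  0x0c  0x87  0xbc  0x3b  0x3b ]

→ t0 |3b|bc|0c|1a|bf|2f|15|87|
→ t1 |bf|1a|2f|0c|15|bc|87|3b|
→ t2 |15|1a|bc|0c|87|bc|3b|3b|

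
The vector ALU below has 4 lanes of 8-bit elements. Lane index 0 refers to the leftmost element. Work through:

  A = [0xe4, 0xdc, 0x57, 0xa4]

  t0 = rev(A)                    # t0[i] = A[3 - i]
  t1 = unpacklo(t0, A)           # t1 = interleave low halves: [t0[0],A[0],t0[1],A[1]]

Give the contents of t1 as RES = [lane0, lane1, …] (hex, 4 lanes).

t0 = [0xa4, 0x57, 0xdc, 0xe4]
t1 = [0xa4, 0xe4, 0x57, 0xdc]

RES = [ 0xa4  0xe4  0x57  0xdc ]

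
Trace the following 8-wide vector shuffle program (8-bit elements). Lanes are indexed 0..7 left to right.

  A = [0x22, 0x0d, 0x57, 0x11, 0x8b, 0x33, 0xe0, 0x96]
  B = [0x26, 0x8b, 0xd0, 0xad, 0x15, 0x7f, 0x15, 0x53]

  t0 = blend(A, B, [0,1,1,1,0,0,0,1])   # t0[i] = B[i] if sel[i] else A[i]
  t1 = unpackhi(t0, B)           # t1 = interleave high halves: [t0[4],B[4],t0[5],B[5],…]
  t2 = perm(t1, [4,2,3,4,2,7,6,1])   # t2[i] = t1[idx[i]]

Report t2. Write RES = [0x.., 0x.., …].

RES = [ 0xe0  0x33  0x7f  0xe0  0x33  0x53  0x53  0x15 ]

→ t0 |22|8b|d0|ad|8b|33|e0|53|
→ t1 |8b|15|33|7f|e0|15|53|53|
→ t2 |e0|33|7f|e0|33|53|53|15|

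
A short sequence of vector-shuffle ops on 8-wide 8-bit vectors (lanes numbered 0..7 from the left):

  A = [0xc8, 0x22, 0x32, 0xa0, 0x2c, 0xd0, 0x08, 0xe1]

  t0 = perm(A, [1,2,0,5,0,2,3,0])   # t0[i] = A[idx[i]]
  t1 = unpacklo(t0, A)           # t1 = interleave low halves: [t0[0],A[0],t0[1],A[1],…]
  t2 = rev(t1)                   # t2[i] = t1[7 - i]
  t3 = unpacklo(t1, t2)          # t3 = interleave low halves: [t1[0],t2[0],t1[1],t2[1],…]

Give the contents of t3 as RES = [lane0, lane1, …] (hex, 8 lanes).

→ t0 |22|32|c8|d0|c8|32|a0|c8|
→ t1 |22|c8|32|22|c8|32|d0|a0|
→ t2 |a0|d0|32|c8|22|32|c8|22|
→ t3 |22|a0|c8|d0|32|32|22|c8|

RES = [0x22, 0xa0, 0xc8, 0xd0, 0x32, 0x32, 0x22, 0xc8]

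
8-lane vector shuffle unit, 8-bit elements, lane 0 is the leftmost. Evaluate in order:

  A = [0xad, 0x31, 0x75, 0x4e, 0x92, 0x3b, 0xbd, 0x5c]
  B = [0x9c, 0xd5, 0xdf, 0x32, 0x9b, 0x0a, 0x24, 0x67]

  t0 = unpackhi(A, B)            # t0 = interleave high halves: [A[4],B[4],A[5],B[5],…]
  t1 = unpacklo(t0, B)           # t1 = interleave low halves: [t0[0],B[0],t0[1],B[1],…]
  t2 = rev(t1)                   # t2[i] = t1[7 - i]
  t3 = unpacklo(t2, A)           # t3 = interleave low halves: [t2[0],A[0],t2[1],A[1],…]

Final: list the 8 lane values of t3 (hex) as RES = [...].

RES = [0x32, 0xad, 0x0a, 0x31, 0xdf, 0x75, 0x3b, 0x4e]

  t0: 92 9b 3b 0a bd 24 5c 67
  t1: 92 9c 9b d5 3b df 0a 32
  t2: 32 0a df 3b d5 9b 9c 92
  t3: 32 ad 0a 31 df 75 3b 4e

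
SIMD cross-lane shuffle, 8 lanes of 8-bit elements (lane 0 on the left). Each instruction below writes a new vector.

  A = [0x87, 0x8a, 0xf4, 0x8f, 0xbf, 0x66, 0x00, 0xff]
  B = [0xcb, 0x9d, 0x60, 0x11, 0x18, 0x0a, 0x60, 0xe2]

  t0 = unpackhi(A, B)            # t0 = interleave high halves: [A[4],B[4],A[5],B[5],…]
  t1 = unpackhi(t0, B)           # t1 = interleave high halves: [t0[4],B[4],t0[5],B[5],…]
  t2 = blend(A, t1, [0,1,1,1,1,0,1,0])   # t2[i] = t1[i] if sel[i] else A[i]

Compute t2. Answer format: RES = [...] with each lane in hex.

RES = [0x87, 0x18, 0x60, 0x0a, 0xff, 0x66, 0xe2, 0xff]

t0 = [0xbf, 0x18, 0x66, 0x0a, 0x00, 0x60, 0xff, 0xe2]
t1 = [0x00, 0x18, 0x60, 0x0a, 0xff, 0x60, 0xe2, 0xe2]
t2 = [0x87, 0x18, 0x60, 0x0a, 0xff, 0x66, 0xe2, 0xff]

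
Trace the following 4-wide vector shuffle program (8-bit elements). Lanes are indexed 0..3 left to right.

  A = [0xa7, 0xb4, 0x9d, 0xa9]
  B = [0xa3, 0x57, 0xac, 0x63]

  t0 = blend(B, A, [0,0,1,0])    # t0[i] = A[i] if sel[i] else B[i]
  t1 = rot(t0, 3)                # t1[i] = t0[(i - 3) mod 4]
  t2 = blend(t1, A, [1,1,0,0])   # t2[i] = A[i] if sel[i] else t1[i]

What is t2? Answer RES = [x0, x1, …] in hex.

t0 = [0xa3, 0x57, 0x9d, 0x63]
t1 = [0x57, 0x9d, 0x63, 0xa3]
t2 = [0xa7, 0xb4, 0x63, 0xa3]

RES = [ 0xa7  0xb4  0x63  0xa3 ]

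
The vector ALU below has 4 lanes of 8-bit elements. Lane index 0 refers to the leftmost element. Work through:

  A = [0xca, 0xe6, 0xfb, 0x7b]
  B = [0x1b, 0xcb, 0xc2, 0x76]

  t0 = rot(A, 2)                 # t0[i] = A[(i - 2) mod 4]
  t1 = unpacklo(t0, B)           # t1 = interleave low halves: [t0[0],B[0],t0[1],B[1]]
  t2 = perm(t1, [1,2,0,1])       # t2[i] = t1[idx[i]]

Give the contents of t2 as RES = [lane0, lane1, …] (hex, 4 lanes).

RES = [ 0x1b  0x7b  0xfb  0x1b ]

t0 = [0xfb, 0x7b, 0xca, 0xe6]
t1 = [0xfb, 0x1b, 0x7b, 0xcb]
t2 = [0x1b, 0x7b, 0xfb, 0x1b]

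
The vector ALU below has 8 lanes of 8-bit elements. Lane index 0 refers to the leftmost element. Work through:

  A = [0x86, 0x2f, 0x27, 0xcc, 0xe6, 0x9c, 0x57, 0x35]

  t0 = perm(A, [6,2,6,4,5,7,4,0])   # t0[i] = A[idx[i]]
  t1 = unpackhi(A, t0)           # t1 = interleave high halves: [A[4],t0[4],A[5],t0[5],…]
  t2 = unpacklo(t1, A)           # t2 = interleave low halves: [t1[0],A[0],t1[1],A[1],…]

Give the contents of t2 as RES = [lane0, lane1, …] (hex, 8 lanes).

  t0: 57 27 57 e6 9c 35 e6 86
  t1: e6 9c 9c 35 57 e6 35 86
  t2: e6 86 9c 2f 9c 27 35 cc

RES = [ 0xe6  0x86  0x9c  0x2f  0x9c  0x27  0x35  0xcc ]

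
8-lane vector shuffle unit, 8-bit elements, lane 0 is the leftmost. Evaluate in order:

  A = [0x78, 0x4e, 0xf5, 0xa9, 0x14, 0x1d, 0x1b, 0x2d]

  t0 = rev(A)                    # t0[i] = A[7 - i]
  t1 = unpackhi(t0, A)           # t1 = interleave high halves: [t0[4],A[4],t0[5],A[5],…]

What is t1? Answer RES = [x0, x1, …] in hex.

RES = [ 0xa9  0x14  0xf5  0x1d  0x4e  0x1b  0x78  0x2d ]

  t0: 2d 1b 1d 14 a9 f5 4e 78
  t1: a9 14 f5 1d 4e 1b 78 2d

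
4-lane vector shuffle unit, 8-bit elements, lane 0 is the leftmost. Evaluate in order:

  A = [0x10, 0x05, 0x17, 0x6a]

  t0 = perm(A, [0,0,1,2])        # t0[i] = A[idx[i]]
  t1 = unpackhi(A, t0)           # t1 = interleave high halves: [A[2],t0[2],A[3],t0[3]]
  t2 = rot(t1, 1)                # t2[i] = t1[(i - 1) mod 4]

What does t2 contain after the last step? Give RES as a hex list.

RES = [ 0x17  0x17  0x05  0x6a ]

  t0: 10 10 05 17
  t1: 17 05 6a 17
  t2: 17 17 05 6a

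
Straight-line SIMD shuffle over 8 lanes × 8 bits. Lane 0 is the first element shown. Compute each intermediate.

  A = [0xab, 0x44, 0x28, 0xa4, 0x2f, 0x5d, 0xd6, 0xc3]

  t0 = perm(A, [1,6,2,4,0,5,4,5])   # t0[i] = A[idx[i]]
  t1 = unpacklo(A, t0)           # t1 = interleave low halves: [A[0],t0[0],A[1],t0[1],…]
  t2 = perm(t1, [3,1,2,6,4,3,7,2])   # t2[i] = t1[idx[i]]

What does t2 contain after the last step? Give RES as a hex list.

t0 = [0x44, 0xd6, 0x28, 0x2f, 0xab, 0x5d, 0x2f, 0x5d]
t1 = [0xab, 0x44, 0x44, 0xd6, 0x28, 0x28, 0xa4, 0x2f]
t2 = [0xd6, 0x44, 0x44, 0xa4, 0x28, 0xd6, 0x2f, 0x44]

RES = [0xd6, 0x44, 0x44, 0xa4, 0x28, 0xd6, 0x2f, 0x44]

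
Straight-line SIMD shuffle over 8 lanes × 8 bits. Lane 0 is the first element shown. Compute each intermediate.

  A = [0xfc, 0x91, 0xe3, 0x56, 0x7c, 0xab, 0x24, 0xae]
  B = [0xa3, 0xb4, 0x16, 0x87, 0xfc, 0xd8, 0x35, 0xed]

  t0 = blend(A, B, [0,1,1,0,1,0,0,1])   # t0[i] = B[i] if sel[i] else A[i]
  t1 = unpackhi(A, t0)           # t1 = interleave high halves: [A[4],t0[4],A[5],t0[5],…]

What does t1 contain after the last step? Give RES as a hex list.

RES = [0x7c, 0xfc, 0xab, 0xab, 0x24, 0x24, 0xae, 0xed]

  t0: fc b4 16 56 fc ab 24 ed
  t1: 7c fc ab ab 24 24 ae ed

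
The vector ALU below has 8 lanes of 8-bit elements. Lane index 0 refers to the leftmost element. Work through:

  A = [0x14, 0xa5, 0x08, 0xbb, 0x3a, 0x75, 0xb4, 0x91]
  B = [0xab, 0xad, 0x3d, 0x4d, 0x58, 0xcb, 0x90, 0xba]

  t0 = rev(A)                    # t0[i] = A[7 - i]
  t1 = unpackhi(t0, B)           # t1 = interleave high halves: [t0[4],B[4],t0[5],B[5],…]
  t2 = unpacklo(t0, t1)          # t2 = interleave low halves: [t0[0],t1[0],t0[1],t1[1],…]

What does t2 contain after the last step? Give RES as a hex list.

→ t0 |91|b4|75|3a|bb|08|a5|14|
→ t1 |bb|58|08|cb|a5|90|14|ba|
→ t2 |91|bb|b4|58|75|08|3a|cb|

RES = [0x91, 0xbb, 0xb4, 0x58, 0x75, 0x08, 0x3a, 0xcb]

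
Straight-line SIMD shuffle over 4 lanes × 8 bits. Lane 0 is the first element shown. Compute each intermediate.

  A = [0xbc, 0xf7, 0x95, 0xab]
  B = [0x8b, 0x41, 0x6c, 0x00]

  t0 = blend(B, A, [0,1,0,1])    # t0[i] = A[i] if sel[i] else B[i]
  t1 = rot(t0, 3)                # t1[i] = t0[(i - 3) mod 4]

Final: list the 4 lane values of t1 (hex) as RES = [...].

  t0: 8b f7 6c ab
  t1: f7 6c ab 8b

RES = [0xf7, 0x6c, 0xab, 0x8b]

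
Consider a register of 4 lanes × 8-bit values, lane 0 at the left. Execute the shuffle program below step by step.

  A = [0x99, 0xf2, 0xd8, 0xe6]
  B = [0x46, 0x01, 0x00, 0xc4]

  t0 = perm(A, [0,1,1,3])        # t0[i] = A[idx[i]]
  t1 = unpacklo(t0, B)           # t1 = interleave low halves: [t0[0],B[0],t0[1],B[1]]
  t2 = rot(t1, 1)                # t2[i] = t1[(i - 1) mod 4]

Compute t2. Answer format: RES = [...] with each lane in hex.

  t0: 99 f2 f2 e6
  t1: 99 46 f2 01
  t2: 01 99 46 f2

RES = [0x01, 0x99, 0x46, 0xf2]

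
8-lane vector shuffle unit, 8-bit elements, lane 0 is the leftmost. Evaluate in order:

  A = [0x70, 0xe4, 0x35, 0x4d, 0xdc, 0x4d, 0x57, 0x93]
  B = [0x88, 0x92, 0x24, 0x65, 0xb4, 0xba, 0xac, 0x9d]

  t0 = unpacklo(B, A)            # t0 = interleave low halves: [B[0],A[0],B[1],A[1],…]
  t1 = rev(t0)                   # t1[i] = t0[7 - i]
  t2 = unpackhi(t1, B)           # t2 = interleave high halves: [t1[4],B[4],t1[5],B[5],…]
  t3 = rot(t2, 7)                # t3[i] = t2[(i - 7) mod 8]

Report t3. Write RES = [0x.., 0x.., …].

t0 = [0x88, 0x70, 0x92, 0xe4, 0x24, 0x35, 0x65, 0x4d]
t1 = [0x4d, 0x65, 0x35, 0x24, 0xe4, 0x92, 0x70, 0x88]
t2 = [0xe4, 0xb4, 0x92, 0xba, 0x70, 0xac, 0x88, 0x9d]
t3 = [0xb4, 0x92, 0xba, 0x70, 0xac, 0x88, 0x9d, 0xe4]

RES = [ 0xb4  0x92  0xba  0x70  0xac  0x88  0x9d  0xe4 ]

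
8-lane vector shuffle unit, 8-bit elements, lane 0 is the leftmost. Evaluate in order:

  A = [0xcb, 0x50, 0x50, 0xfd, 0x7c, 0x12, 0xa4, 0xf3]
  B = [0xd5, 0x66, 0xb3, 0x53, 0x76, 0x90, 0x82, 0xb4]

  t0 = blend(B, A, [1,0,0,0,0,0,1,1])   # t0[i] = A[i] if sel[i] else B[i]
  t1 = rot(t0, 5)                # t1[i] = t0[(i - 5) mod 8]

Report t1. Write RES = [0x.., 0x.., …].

RES = [ 0x53  0x76  0x90  0xa4  0xf3  0xcb  0x66  0xb3 ]

→ t0 |cb|66|b3|53|76|90|a4|f3|
→ t1 |53|76|90|a4|f3|cb|66|b3|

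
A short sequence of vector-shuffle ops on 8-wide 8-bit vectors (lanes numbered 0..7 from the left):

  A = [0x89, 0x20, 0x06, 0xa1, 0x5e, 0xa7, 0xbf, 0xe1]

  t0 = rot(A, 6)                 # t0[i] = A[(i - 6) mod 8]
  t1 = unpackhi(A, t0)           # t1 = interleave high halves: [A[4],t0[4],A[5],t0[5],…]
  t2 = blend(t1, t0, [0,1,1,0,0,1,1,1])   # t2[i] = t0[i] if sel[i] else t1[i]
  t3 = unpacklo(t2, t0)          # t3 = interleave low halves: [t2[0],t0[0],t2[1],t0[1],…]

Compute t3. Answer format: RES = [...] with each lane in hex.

t0 = [0x06, 0xa1, 0x5e, 0xa7, 0xbf, 0xe1, 0x89, 0x20]
t1 = [0x5e, 0xbf, 0xa7, 0xe1, 0xbf, 0x89, 0xe1, 0x20]
t2 = [0x5e, 0xa1, 0x5e, 0xe1, 0xbf, 0xe1, 0x89, 0x20]
t3 = [0x5e, 0x06, 0xa1, 0xa1, 0x5e, 0x5e, 0xe1, 0xa7]

RES = [ 0x5e  0x06  0xa1  0xa1  0x5e  0x5e  0xe1  0xa7 ]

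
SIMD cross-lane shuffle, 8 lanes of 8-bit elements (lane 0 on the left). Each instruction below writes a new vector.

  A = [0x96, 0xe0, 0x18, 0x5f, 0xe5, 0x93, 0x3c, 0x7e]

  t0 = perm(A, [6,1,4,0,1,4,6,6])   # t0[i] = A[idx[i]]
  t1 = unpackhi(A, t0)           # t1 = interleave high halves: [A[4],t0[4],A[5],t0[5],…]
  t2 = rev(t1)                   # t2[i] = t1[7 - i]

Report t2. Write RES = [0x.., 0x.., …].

  t0: 3c e0 e5 96 e0 e5 3c 3c
  t1: e5 e0 93 e5 3c 3c 7e 3c
  t2: 3c 7e 3c 3c e5 93 e0 e5

RES = [0x3c, 0x7e, 0x3c, 0x3c, 0xe5, 0x93, 0xe0, 0xe5]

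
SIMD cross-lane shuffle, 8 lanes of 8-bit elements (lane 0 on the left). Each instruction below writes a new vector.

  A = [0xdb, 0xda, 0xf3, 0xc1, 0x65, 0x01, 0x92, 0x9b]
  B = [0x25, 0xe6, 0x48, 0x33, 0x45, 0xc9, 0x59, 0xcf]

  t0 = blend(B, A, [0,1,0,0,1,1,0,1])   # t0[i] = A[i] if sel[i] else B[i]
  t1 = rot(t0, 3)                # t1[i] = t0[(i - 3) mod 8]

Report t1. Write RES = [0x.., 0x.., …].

RES = [0x01, 0x59, 0x9b, 0x25, 0xda, 0x48, 0x33, 0x65]

  t0: 25 da 48 33 65 01 59 9b
  t1: 01 59 9b 25 da 48 33 65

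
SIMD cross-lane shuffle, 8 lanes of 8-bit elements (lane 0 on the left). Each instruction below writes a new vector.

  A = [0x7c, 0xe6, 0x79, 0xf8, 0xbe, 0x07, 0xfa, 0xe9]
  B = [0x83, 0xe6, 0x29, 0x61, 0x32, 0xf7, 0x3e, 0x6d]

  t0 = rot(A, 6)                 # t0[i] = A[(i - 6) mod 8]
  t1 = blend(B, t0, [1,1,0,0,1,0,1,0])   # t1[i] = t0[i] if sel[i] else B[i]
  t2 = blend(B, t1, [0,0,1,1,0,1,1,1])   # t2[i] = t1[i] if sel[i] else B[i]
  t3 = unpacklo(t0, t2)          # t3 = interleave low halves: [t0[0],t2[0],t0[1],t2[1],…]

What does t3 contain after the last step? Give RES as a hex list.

→ t0 |79|f8|be|07|fa|e9|7c|e6|
→ t1 |79|f8|29|61|fa|f7|7c|6d|
→ t2 |83|e6|29|61|32|f7|7c|6d|
→ t3 |79|83|f8|e6|be|29|07|61|

RES = [ 0x79  0x83  0xf8  0xe6  0xbe  0x29  0x07  0x61 ]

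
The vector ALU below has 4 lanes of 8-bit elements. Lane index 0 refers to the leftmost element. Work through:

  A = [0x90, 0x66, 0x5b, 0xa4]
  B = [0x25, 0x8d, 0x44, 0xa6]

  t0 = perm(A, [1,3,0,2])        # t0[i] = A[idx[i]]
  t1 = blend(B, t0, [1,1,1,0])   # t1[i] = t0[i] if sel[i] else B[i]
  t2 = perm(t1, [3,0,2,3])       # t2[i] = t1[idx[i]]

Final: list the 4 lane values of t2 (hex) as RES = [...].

t0 = [0x66, 0xa4, 0x90, 0x5b]
t1 = [0x66, 0xa4, 0x90, 0xa6]
t2 = [0xa6, 0x66, 0x90, 0xa6]

RES = [ 0xa6  0x66  0x90  0xa6 ]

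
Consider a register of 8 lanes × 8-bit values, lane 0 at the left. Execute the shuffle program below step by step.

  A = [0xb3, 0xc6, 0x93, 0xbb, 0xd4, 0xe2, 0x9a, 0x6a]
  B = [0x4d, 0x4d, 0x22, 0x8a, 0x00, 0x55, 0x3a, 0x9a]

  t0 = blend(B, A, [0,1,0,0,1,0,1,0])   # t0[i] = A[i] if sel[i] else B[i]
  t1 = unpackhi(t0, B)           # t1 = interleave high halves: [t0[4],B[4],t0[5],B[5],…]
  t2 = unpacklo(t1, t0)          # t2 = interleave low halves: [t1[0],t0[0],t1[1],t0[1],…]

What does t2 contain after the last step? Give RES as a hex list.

→ t0 |4d|c6|22|8a|d4|55|9a|9a|
→ t1 |d4|00|55|55|9a|3a|9a|9a|
→ t2 |d4|4d|00|c6|55|22|55|8a|

RES = [ 0xd4  0x4d  0x00  0xc6  0x55  0x22  0x55  0x8a ]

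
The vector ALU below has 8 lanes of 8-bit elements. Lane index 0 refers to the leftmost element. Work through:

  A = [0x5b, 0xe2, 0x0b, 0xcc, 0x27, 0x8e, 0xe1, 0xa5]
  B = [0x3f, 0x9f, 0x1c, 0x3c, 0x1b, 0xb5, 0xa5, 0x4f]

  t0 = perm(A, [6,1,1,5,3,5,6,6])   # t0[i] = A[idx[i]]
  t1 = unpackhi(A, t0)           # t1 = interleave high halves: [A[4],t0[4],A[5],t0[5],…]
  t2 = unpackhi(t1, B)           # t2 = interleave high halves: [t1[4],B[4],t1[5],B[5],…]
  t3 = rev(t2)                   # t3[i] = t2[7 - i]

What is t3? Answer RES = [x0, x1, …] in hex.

RES = [0x4f, 0xe1, 0xa5, 0xa5, 0xb5, 0xe1, 0x1b, 0xe1]

→ t0 |e1|e2|e2|8e|cc|8e|e1|e1|
→ t1 |27|cc|8e|8e|e1|e1|a5|e1|
→ t2 |e1|1b|e1|b5|a5|a5|e1|4f|
→ t3 |4f|e1|a5|a5|b5|e1|1b|e1|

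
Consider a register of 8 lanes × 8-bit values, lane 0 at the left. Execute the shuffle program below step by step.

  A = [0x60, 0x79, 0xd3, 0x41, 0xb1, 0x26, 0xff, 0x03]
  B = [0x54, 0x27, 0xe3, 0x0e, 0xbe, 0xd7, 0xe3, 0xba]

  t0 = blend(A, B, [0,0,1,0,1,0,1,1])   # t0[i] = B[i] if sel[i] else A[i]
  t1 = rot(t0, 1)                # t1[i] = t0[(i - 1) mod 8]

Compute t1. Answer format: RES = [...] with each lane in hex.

  t0: 60 79 e3 41 be 26 e3 ba
  t1: ba 60 79 e3 41 be 26 e3

RES = [0xba, 0x60, 0x79, 0xe3, 0x41, 0xbe, 0x26, 0xe3]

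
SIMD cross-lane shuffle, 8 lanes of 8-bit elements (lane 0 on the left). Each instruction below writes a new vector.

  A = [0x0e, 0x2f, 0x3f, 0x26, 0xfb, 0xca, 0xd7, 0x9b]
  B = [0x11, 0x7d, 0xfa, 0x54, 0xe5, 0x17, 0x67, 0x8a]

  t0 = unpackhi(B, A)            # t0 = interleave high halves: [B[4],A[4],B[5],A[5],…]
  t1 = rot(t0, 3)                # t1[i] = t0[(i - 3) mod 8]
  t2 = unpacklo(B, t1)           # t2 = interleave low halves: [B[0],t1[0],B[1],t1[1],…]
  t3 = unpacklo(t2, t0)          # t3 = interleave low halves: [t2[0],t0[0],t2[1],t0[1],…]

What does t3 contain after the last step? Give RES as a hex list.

RES = [ 0x11  0xe5  0xd7  0xfb  0x7d  0x17  0x8a  0xca ]

  t0: e5 fb 17 ca 67 d7 8a 9b
  t1: d7 8a 9b e5 fb 17 ca 67
  t2: 11 d7 7d 8a fa 9b 54 e5
  t3: 11 e5 d7 fb 7d 17 8a ca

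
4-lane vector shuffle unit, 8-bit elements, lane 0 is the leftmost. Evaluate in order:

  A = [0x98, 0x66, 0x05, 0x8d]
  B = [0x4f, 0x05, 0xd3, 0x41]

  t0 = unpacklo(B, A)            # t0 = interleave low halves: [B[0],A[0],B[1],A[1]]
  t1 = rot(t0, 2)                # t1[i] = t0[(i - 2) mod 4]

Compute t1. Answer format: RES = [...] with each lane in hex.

RES = [ 0x05  0x66  0x4f  0x98 ]

t0 = [0x4f, 0x98, 0x05, 0x66]
t1 = [0x05, 0x66, 0x4f, 0x98]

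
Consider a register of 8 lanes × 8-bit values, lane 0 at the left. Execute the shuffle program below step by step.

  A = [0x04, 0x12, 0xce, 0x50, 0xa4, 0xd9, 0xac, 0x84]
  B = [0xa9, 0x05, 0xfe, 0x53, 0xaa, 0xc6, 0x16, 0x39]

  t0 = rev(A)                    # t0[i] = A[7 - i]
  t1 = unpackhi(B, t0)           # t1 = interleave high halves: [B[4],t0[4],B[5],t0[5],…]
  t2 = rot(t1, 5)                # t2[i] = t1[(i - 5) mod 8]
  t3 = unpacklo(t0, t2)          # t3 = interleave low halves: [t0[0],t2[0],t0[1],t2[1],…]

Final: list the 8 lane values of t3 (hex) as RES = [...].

  t0: 84 ac d9 a4 50 ce 12 04
  t1: aa 50 c6 ce 16 12 39 04
  t2: ce 16 12 39 04 aa 50 c6
  t3: 84 ce ac 16 d9 12 a4 39

RES = [0x84, 0xce, 0xac, 0x16, 0xd9, 0x12, 0xa4, 0x39]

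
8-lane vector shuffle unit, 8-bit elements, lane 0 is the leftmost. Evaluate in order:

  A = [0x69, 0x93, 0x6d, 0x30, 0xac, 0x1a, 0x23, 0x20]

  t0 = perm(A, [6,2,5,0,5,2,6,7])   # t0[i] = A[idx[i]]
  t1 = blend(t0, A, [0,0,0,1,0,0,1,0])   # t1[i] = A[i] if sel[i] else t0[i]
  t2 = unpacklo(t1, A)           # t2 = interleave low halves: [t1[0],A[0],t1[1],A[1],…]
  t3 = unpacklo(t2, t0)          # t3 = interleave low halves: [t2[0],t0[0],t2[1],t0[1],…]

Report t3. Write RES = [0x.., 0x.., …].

RES = [ 0x23  0x23  0x69  0x6d  0x6d  0x1a  0x93  0x69 ]

→ t0 |23|6d|1a|69|1a|6d|23|20|
→ t1 |23|6d|1a|30|1a|6d|23|20|
→ t2 |23|69|6d|93|1a|6d|30|30|
→ t3 |23|23|69|6d|6d|1a|93|69|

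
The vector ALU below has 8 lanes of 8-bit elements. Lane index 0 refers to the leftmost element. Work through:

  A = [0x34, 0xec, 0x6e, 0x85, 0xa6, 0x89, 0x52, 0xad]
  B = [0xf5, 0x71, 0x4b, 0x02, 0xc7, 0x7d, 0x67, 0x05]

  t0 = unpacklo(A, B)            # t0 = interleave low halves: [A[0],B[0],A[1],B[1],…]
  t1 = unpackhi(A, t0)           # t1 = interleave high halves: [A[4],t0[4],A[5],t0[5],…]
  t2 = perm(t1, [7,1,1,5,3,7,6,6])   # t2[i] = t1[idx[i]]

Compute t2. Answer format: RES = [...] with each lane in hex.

  t0: 34 f5 ec 71 6e 4b 85 02
  t1: a6 6e 89 4b 52 85 ad 02
  t2: 02 6e 6e 85 4b 02 ad ad

RES = [0x02, 0x6e, 0x6e, 0x85, 0x4b, 0x02, 0xad, 0xad]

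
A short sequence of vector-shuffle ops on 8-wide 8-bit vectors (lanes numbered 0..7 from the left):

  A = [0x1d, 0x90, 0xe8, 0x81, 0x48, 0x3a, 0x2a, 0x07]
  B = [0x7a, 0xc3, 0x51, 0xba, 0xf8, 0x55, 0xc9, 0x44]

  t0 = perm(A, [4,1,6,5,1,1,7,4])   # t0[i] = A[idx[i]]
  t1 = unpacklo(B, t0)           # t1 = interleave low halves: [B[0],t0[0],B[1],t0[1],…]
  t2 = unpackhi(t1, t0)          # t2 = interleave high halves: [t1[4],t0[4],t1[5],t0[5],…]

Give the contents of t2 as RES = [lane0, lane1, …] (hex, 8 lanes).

→ t0 |48|90|2a|3a|90|90|07|48|
→ t1 |7a|48|c3|90|51|2a|ba|3a|
→ t2 |51|90|2a|90|ba|07|3a|48|

RES = [ 0x51  0x90  0x2a  0x90  0xba  0x07  0x3a  0x48 ]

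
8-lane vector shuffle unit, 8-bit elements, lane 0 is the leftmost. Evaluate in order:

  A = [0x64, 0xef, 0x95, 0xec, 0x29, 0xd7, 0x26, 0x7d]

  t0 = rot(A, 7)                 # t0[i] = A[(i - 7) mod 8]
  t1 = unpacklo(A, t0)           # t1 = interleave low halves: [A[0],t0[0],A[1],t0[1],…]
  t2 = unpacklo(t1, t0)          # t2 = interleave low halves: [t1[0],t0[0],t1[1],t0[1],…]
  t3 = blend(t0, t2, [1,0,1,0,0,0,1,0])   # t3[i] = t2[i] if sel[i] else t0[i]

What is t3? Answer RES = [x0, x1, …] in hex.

→ t0 |ef|95|ec|29|d7|26|7d|64|
→ t1 |64|ef|ef|95|95|ec|ec|29|
→ t2 |64|ef|ef|95|ef|ec|95|29|
→ t3 |64|95|ef|29|d7|26|95|64|

RES = [0x64, 0x95, 0xef, 0x29, 0xd7, 0x26, 0x95, 0x64]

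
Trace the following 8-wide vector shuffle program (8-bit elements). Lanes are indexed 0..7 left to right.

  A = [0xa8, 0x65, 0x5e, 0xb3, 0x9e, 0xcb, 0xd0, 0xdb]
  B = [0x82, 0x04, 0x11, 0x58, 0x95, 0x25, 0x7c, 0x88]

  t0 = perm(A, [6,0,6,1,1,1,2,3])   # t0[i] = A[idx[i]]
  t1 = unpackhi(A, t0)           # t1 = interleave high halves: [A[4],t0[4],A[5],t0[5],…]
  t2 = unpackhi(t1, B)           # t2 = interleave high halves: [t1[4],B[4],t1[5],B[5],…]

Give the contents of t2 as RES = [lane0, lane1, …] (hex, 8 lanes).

  t0: d0 a8 d0 65 65 65 5e b3
  t1: 9e 65 cb 65 d0 5e db b3
  t2: d0 95 5e 25 db 7c b3 88

RES = [0xd0, 0x95, 0x5e, 0x25, 0xdb, 0x7c, 0xb3, 0x88]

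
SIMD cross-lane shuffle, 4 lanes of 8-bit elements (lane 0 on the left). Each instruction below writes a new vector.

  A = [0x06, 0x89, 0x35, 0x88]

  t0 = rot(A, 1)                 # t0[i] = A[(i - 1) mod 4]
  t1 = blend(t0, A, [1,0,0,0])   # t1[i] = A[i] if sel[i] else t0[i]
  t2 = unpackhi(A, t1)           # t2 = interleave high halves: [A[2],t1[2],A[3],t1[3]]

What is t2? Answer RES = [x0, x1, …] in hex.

RES = [ 0x35  0x89  0x88  0x35 ]

  t0: 88 06 89 35
  t1: 06 06 89 35
  t2: 35 89 88 35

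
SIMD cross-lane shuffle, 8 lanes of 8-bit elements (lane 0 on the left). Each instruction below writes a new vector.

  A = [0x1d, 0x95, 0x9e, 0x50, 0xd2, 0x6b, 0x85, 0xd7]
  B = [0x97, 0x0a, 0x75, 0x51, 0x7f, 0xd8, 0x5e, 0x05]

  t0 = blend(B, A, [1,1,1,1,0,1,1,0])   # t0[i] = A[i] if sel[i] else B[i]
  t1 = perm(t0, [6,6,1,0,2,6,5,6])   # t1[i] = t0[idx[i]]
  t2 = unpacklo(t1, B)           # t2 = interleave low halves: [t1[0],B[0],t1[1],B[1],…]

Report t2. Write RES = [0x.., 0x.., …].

RES = [0x85, 0x97, 0x85, 0x0a, 0x95, 0x75, 0x1d, 0x51]

t0 = [0x1d, 0x95, 0x9e, 0x50, 0x7f, 0x6b, 0x85, 0x05]
t1 = [0x85, 0x85, 0x95, 0x1d, 0x9e, 0x85, 0x6b, 0x85]
t2 = [0x85, 0x97, 0x85, 0x0a, 0x95, 0x75, 0x1d, 0x51]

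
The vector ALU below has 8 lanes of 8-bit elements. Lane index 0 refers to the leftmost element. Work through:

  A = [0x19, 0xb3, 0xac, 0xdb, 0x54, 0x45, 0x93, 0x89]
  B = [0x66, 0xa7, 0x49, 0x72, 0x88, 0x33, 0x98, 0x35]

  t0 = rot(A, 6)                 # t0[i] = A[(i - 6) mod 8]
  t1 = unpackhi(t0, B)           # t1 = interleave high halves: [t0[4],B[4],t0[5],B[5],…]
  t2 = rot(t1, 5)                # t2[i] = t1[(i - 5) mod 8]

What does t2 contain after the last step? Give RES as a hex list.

RES = [0x33, 0x19, 0x98, 0xb3, 0x35, 0x93, 0x88, 0x89]

t0 = [0xac, 0xdb, 0x54, 0x45, 0x93, 0x89, 0x19, 0xb3]
t1 = [0x93, 0x88, 0x89, 0x33, 0x19, 0x98, 0xb3, 0x35]
t2 = [0x33, 0x19, 0x98, 0xb3, 0x35, 0x93, 0x88, 0x89]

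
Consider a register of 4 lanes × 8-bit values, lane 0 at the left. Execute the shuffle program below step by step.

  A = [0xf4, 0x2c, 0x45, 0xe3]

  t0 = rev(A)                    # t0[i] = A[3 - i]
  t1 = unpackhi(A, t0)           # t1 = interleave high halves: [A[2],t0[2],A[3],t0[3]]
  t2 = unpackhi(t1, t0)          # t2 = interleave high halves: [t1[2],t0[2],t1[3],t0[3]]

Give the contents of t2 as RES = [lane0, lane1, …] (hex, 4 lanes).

t0 = [0xe3, 0x45, 0x2c, 0xf4]
t1 = [0x45, 0x2c, 0xe3, 0xf4]
t2 = [0xe3, 0x2c, 0xf4, 0xf4]

RES = [ 0xe3  0x2c  0xf4  0xf4 ]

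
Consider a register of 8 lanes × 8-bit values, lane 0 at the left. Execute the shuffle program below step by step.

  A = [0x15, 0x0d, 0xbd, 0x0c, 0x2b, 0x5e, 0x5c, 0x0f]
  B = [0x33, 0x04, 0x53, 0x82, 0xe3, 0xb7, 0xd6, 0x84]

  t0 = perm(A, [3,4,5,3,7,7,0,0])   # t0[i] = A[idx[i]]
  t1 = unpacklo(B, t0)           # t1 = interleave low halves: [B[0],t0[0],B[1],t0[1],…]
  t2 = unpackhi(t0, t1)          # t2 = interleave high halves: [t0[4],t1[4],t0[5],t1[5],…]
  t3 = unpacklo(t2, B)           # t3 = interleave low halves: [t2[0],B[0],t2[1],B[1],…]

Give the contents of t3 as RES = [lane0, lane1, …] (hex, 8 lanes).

RES = [0x0f, 0x33, 0x53, 0x04, 0x0f, 0x53, 0x5e, 0x82]

→ t0 |0c|2b|5e|0c|0f|0f|15|15|
→ t1 |33|0c|04|2b|53|5e|82|0c|
→ t2 |0f|53|0f|5e|15|82|15|0c|
→ t3 |0f|33|53|04|0f|53|5e|82|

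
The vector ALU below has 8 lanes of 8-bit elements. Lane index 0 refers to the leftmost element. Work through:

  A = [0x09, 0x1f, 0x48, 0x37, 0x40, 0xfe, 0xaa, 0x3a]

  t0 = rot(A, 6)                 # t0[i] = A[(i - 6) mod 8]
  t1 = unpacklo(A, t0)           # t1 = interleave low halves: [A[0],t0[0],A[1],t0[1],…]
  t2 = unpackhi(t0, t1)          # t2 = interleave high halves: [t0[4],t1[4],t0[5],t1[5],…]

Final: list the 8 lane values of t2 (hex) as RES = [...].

  t0: 48 37 40 fe aa 3a 09 1f
  t1: 09 48 1f 37 48 40 37 fe
  t2: aa 48 3a 40 09 37 1f fe

RES = [0xaa, 0x48, 0x3a, 0x40, 0x09, 0x37, 0x1f, 0xfe]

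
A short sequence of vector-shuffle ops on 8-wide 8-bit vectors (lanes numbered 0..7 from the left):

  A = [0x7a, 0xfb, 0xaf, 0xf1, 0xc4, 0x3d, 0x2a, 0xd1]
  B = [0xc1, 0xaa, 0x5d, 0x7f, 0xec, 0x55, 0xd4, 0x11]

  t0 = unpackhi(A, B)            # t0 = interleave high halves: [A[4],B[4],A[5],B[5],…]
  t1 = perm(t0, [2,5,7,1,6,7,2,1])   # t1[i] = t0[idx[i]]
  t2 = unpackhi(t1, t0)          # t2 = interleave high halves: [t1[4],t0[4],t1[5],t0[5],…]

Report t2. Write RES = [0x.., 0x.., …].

RES = [0xd1, 0x2a, 0x11, 0xd4, 0x3d, 0xd1, 0xec, 0x11]

→ t0 |c4|ec|3d|55|2a|d4|d1|11|
→ t1 |3d|d4|11|ec|d1|11|3d|ec|
→ t2 |d1|2a|11|d4|3d|d1|ec|11|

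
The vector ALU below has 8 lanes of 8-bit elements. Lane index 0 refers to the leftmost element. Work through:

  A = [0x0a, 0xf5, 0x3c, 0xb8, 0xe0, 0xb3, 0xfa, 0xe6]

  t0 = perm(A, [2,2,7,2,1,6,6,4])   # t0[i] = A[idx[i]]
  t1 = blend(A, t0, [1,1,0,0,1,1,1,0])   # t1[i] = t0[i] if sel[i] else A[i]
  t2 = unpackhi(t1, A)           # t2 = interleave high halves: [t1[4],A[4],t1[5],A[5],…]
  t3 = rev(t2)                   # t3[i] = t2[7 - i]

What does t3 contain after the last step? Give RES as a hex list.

RES = [0xe6, 0xe6, 0xfa, 0xfa, 0xb3, 0xfa, 0xe0, 0xf5]

t0 = [0x3c, 0x3c, 0xe6, 0x3c, 0xf5, 0xfa, 0xfa, 0xe0]
t1 = [0x3c, 0x3c, 0x3c, 0xb8, 0xf5, 0xfa, 0xfa, 0xe6]
t2 = [0xf5, 0xe0, 0xfa, 0xb3, 0xfa, 0xfa, 0xe6, 0xe6]
t3 = [0xe6, 0xe6, 0xfa, 0xfa, 0xb3, 0xfa, 0xe0, 0xf5]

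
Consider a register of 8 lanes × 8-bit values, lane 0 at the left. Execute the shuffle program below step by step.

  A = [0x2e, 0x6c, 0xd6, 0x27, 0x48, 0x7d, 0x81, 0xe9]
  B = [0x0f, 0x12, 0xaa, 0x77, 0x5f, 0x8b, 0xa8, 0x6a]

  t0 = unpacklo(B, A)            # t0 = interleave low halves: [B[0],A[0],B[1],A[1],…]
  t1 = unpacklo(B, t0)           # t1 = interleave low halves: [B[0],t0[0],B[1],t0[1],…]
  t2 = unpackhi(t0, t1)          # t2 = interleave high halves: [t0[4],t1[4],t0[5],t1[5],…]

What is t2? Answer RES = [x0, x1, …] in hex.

RES = [0xaa, 0xaa, 0xd6, 0x12, 0x77, 0x77, 0x27, 0x6c]

  t0: 0f 2e 12 6c aa d6 77 27
  t1: 0f 0f 12 2e aa 12 77 6c
  t2: aa aa d6 12 77 77 27 6c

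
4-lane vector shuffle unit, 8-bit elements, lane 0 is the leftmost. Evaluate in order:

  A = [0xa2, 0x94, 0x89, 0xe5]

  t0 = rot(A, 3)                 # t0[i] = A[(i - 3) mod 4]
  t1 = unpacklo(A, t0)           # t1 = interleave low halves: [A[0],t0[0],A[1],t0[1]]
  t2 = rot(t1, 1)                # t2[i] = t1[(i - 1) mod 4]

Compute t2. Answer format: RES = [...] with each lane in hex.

RES = [ 0x89  0xa2  0x94  0x94 ]

  t0: 94 89 e5 a2
  t1: a2 94 94 89
  t2: 89 a2 94 94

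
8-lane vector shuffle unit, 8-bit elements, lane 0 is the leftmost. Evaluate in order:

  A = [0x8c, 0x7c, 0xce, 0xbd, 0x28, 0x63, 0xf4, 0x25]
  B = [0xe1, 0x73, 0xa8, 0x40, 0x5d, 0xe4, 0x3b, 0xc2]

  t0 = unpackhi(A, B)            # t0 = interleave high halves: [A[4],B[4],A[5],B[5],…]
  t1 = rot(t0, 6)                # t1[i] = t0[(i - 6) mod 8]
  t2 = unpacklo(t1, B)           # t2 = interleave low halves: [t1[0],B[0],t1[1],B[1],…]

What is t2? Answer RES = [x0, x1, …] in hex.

RES = [ 0x63  0xe1  0xe4  0x73  0xf4  0xa8  0x3b  0x40 ]

t0 = [0x28, 0x5d, 0x63, 0xe4, 0xf4, 0x3b, 0x25, 0xc2]
t1 = [0x63, 0xe4, 0xf4, 0x3b, 0x25, 0xc2, 0x28, 0x5d]
t2 = [0x63, 0xe1, 0xe4, 0x73, 0xf4, 0xa8, 0x3b, 0x40]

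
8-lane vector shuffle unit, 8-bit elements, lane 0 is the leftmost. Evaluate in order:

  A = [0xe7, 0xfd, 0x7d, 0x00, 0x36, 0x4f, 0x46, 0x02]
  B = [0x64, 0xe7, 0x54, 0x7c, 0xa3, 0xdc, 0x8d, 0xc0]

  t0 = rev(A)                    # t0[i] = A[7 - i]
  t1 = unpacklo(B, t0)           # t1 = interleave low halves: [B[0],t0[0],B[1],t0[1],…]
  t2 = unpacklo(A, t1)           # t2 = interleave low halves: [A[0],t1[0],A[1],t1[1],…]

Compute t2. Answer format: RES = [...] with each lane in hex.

→ t0 |02|46|4f|36|00|7d|fd|e7|
→ t1 |64|02|e7|46|54|4f|7c|36|
→ t2 |e7|64|fd|02|7d|e7|00|46|

RES = [0xe7, 0x64, 0xfd, 0x02, 0x7d, 0xe7, 0x00, 0x46]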